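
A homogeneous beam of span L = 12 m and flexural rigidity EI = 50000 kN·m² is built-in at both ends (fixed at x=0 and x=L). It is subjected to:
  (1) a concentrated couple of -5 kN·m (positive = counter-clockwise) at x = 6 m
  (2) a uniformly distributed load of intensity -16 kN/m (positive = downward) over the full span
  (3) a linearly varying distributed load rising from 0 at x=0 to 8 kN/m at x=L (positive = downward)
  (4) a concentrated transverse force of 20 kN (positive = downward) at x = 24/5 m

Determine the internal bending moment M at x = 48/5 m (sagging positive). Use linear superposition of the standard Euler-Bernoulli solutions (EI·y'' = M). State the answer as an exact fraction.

Load 1 — applied couple M₀=-5 kN·m at a=6 m (b=L-a=6):
  M_1 = R_Ax - M_A - M₀  [x>a] with R_A=-5/8, M_A=-5/4 = (-5/8)·(48/5) - (-5/4) - (-5) = 1/4 kN·m
Load 2 — uniform load w=-16 kN/m over full span:
  M_2 = wLx/2 - wL²/12 - wx²/2 = (-16)·12·(48/5)/2 - (-16)·12²/12 - (-16)·(48/5)²/2 = 192/25 kN·m
Load 3 — triangular load w₀=8 kN/m (0→w₀ over full span):
  M_3 = 3w₀Lx/20 - w₀L²/30 - w₀x³/(6L) = 3·8·12·(48/5)/20 - 8·12²/30 - 8·(48/5)³/(6·12) = 192/125 kN·m
Load 4 — point force P=20 kN at a=24/5 m (b=L-a=36/5):
  M_4 = Pa²(a+3b)(L-x)/L³ - Pa²b/L²  [x>a] = 20·(24/5)²·((24/5)+3·(36/5))·(12-(48/5))/12³ - 20·(24/5)²·(36/5)/12² = -768/125 kN·m
Superposition: M = Σ M_i = 1661/500 kN·m ≈ 3.322000 kN·m

M(48/5) = 1661/500 kN·m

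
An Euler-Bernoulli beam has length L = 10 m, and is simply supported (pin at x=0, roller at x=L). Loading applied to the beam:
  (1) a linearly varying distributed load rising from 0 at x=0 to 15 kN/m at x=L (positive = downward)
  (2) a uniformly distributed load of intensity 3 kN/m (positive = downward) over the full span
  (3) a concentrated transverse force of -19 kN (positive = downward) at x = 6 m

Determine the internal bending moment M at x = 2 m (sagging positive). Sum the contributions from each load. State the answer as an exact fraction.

Load 1 — triangular load w₀=15 kN/m (0→w₀ over full span):
  M_1 = w₀Lx/6 - w₀x³/(6L) = 15·10·2/6 - 15·2³/(6·10) = 48 kN·m
Load 2 — uniform load w=3 kN/m over full span:
  M_2 = wx(L-x)/2 = 3·2·(10-2)/2 = 24 kN·m
Load 3 — point force P=-19 kN at a=6 m (b=L-a=4):
  M_3 = Pbx/L  [x≤a] = (-19)·4·2/10 = -76/5 kN·m
Superposition: M = Σ M_i = 284/5 kN·m ≈ 56.800000 kN·m

M(2) = 284/5 kN·m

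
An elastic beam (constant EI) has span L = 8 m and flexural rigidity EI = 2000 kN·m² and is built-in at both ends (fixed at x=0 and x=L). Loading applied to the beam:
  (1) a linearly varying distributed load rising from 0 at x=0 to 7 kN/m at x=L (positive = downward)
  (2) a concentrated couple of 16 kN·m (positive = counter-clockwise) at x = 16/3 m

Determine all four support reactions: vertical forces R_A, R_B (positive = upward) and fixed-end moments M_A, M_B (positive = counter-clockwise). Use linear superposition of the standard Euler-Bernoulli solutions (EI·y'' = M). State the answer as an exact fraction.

R_A = 166/15 kN, M_A = 304/15 kN·m, R_B = 254/15 kN, M_B = -112/5 kN·m

Load 1 — triangular load w₀=7 kN/m (0→w₀ over full span):
  R_A = 3w₀L/20 = 3·7·8/20 = 42/5 kN
  M_A = w₀L²/30 = 7·8²/30 = 224/15 kN·m
  R_B = 7w₀L/20 = 7·7·8/20 = 98/5 kN
  M_B = -w₀L²/20 = -7·8²/20 = -112/5 kN·m
Load 2 — applied couple M₀=16 kN·m at a=16/3 m (b=L-a=8/3):
  R_A = 6M₀ab/L³ = 6·16·(16/3)·(8/3)/8³ = 8/3 kN
  M_A = M₀b(2a-b)/L² = 16·(8/3)·(2·(16/3)-(8/3))/8² = 16/3 kN·m
  R_B = -6M₀ab/L³ = -6·16·(16/3)·(8/3)/8³ = -8/3 kN
  M_B = M₀a(2b-a)/L² = 16·(16/3)·(2·(8/3)-(16/3))/8² = 0 kN·m
Superposition: R_A = 166/15 kN, M_A = 304/15 kN·m, R_B = 254/15 kN, M_B = -112/5 kN·m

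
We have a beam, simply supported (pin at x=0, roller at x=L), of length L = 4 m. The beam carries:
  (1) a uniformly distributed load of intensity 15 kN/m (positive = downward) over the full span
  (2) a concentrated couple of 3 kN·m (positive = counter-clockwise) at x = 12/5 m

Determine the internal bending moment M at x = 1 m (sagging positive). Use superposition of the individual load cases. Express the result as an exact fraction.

Load 1 — uniform load w=15 kN/m over full span:
  M_1 = wx(L-x)/2 = 15·1·(4-1)/2 = 45/2 kN·m
Load 2 — applied couple M₀=3 kN·m at a=12/5 m (b=L-a=8/5):
  M_2 = M₀x/L  [x≤a] = 3·1/4 = 3/4 kN·m
Superposition: M = Σ M_i = 93/4 kN·m ≈ 23.250000 kN·m

M(1) = 93/4 kN·m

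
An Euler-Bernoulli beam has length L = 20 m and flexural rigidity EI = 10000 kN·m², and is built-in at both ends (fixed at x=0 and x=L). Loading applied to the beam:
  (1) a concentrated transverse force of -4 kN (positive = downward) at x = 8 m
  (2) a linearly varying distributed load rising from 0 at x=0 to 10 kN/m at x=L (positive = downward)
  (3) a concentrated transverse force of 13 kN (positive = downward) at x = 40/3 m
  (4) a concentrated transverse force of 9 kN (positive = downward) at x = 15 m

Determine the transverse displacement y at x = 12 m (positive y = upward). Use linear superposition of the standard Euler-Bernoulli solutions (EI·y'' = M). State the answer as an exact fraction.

y(12) = -1867267/7500000 m

Load 1 — point force P=-4 kN at a=8 m (b=L-a=12):
  y_1 = -Pa²(L-x)²(3bL-(3b+a)(L-x))/(6L³EI)  [x>a] = -(-4)·8²·(20-12)²·(3·12·20-(3·12+8)·(20-12))/(6·20³·10000) = 2944/234375 m
Load 2 — triangular load w₀=10 kN/m (0→w₀ over full span):
  y_2 = -w₀x²(L-x)²(x+2L)/(120LEI) = -10·12²·(20-12)²·(12+2·20)/(120·20·10000) = -624/3125 m
Load 3 — point force P=13 kN at a=40/3 m (b=L-a=20/3):
  y_3 = -Pb²x²(3aL-(3a+b)x)/(6L³EI)  [x≤a] = -13·(20/3)²·12²·(3·(40/3)·20-(3·(40/3)+(20/3))·12)/(6·20³·10000) = -26/625 m
Load 4 — point force P=9 kN at a=15 m (b=L-a=5):
  y_4 = -Pb²x²(3aL-(3a+b)x)/(6L³EI)  [x≤a] = -9·5²·12²·(3·15·20-(3·15+5)·12)/(6·20³·10000) = -81/4000 m
Superposition: y = Σ y_i = -1867267/7500000 m ≈ -0.248969 m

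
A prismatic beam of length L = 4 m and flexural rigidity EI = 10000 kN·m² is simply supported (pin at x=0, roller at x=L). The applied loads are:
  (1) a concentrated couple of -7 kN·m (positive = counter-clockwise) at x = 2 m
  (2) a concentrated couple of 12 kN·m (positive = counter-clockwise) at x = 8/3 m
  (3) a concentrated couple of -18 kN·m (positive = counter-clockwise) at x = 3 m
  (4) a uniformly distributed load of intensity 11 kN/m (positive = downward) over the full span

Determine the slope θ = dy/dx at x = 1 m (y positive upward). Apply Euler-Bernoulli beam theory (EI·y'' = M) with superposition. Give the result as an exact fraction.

θ(1) = -389/240000 rad

Load 1 — applied couple M₀=-7 kN·m at a=2 m (b=L-a=2):
  θ_1 = (M₀x²/(2L)+C₁)/EI  [x≤a] with C₁=M₀(3b²-L²)/(6L)=7/6 = ((-7)·1²/(2·4)+(7/6))/10000 = 7/240000 rad
Load 2 — applied couple M₀=12 kN·m at a=8/3 m (b=L-a=4/3):
  θ_2 = (M₀x²/(2L)+C₁)/EI  [x≤a] with C₁=M₀(3b²-L²)/(6L)=-16/3 = (12·1²/(2·4)+(-16/3))/10000 = -23/60000 rad
Load 3 — applied couple M₀=-18 kN·m at a=3 m (b=L-a=1):
  θ_3 = (M₀x²/(2L)+C₁)/EI  [x≤a] with C₁=M₀(3b²-L²)/(6L)=39/4 = ((-18)·1²/(2·4)+(39/4))/10000 = 3/4000 rad
Load 4 — uniform load w=11 kN/m over full span:
  θ_4 = -w(L³-6Lx²+4x³)/(24EI) = -11·(4³-6·4·1²+4·1³)/(24·10000) = -121/60000 rad
Superposition: θ = Σ θ_i = -389/240000 rad ≈ -0.001621 rad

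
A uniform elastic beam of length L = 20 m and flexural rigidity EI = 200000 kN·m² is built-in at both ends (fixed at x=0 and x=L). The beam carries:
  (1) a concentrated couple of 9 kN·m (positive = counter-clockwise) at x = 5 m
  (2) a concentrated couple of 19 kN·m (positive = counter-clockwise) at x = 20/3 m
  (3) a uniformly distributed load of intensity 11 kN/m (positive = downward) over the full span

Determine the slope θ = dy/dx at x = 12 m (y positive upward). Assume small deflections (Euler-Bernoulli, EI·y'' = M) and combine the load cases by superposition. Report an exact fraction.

Load 1 — applied couple M₀=9 kN·m at a=5 m (b=L-a=15):
  θ_1 = (R_Ax²/2 - M_Ax - M₀(x-a))/EI  [x>a] with R_A=81/160, M_A=-27/16 = ((81/160)·12²/2 - (-27/16)·12 - 9·(12-5))/200000 = -63/2000000 rad
Load 2 — applied couple M₀=19 kN·m at a=20/3 m (b=L-a=40/3):
  θ_2 = (R_Ax²/2 - M_Ax - M₀(x-a))/EI  [x>a] with R_A=19/15, M_A=0 = ((19/15)·12²/2 - 0·12 - 19·(12-(20/3)))/200000 = -19/375000 rad
Load 3 — uniform load w=11 kN/m over full span:
  θ_3 = -wx(L-x)(L-2x)/(12EI) = -11·12·(20-12)·(20-2·12)/(12·200000) = 11/6250 rad
Superposition: θ = Σ θ_i = 10067/6000000 rad ≈ 0.001678 rad

θ(12) = 10067/6000000 rad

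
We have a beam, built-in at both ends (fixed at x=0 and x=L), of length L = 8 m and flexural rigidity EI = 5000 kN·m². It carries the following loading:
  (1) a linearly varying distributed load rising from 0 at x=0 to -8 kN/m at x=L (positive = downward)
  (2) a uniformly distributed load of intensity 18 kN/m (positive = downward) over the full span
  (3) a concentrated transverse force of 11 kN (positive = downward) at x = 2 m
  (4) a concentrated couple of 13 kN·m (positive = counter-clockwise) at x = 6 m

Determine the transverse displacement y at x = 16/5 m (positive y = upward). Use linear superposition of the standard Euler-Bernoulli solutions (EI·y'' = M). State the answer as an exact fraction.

Load 1 — triangular load w₀=-8 kN/m (0→w₀ over full span):
  y_1 = -w₀x²(L-x)²(x+2L)/(120LEI) = -(-8)·(16/5)²·(8-(16/5))²·((16/5)+2·8)/(120·8·5000) = 73728/9765625 m
Load 2 — uniform load w=18 kN/m over full span:
  y_2 = -wx²(L-x)²/(24EI) = -18·(16/5)²·(8-(16/5))²/(24·5000) = -13824/390625 m
Load 3 — point force P=11 kN at a=2 m (b=L-a=6):
  y_3 = -Pa²(L-x)²(3bL-(3b+a)(L-x))/(6L³EI)  [x>a] = -11·2²·(8-(16/5))²·(3·6·8-(3·6+2)·(8-(16/5)))/(6·8³·5000) = -99/31250 m
Load 4 — applied couple M₀=13 kN·m at a=6 m (b=L-a=2):
  y_4 = (R_Ax³/6 - M_Ax²/2)/EI  [x≤a] with R_A=117/64, M_A=65/16 = ((117/64)·(16/5)³/6 - (65/16)·(16/5)²/2)/5000 = -169/78125 m
Superposition: y = Σ y_i = -647869/19531250 m ≈ -0.033171 m

y(16/5) = -647869/19531250 m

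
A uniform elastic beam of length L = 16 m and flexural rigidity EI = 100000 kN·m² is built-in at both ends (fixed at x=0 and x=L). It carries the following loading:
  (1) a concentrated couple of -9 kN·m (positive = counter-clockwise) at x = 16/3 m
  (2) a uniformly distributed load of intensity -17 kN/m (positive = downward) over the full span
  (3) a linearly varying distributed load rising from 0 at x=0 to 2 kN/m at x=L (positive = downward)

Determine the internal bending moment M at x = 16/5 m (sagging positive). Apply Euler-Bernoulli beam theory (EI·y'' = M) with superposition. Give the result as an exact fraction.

M(16/5) = 3644/375 kN·m

Load 1 — applied couple M₀=-9 kN·m at a=16/3 m (b=L-a=32/3):
  M_1 = R_Ax - M_A  [x≤a] with R_A=-3/4, M_A=0 = (-3/4)·(16/5) - 0 = -12/5 kN·m
Load 2 — uniform load w=-17 kN/m over full span:
  M_2 = wLx/2 - wL²/12 - wx²/2 = (-17)·16·(16/5)/2 - (-17)·16²/12 - (-17)·(16/5)²/2 = 1088/75 kN·m
Load 3 — triangular load w₀=2 kN/m (0→w₀ over full span):
  M_3 = 3w₀Lx/20 - w₀L²/30 - w₀x³/(6L) = 3·2·16·(16/5)/20 - 2·16²/30 - 2·(16/5)³/(6·16) = -896/375 kN·m
Superposition: M = Σ M_i = 3644/375 kN·m ≈ 9.717333 kN·m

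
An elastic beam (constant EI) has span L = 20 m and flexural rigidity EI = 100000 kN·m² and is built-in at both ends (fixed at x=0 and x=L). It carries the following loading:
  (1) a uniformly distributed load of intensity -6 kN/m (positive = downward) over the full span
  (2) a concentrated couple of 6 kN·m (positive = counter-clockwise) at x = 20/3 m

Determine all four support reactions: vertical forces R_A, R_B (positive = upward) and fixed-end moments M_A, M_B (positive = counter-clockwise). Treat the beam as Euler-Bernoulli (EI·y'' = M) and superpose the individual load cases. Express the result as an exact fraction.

Load 1 — uniform load w=-6 kN/m over full span:
  R_A = wL/2 = (-6)·20/2 = -60 kN
  M_A = wL²/12 = (-6)·20²/12 = -200 kN·m
  R_B = wL/2 = (-6)·20/2 = -60 kN
  M_B = -wL²/12 = -(-6)·20²/12 = 200 kN·m
Load 2 — applied couple M₀=6 kN·m at a=20/3 m (b=L-a=40/3):
  R_A = 6M₀ab/L³ = 6·6·(20/3)·(40/3)/20³ = 2/5 kN
  M_A = M₀b(2a-b)/L² = 6·(40/3)·(2·(20/3)-(40/3))/20² = 0 kN·m
  R_B = -6M₀ab/L³ = -6·6·(20/3)·(40/3)/20³ = -2/5 kN
  M_B = M₀a(2b-a)/L² = 6·(20/3)·(2·(40/3)-(20/3))/20² = 2 kN·m
Superposition: R_A = -298/5 kN, M_A = -200 kN·m, R_B = -302/5 kN, M_B = 202 kN·m

R_A = -298/5 kN, M_A = -200 kN·m, R_B = -302/5 kN, M_B = 202 kN·m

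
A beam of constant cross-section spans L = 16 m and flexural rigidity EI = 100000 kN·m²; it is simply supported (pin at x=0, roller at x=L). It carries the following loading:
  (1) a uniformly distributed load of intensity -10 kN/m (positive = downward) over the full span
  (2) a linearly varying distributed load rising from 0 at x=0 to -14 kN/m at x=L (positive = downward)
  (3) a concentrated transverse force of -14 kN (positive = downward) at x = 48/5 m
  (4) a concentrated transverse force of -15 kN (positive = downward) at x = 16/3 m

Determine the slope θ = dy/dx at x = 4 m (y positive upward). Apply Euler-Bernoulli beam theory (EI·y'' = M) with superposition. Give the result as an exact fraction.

Load 1 — uniform load w=-10 kN/m over full span:
  θ_1 = -w(L³-6Lx²+4x³)/(24EI) = -(-10)·(16³-6·16·4²+4·4³)/(24·100000) = 22/1875 rad
Load 2 — triangular load w₀=-14 kN/m (0→w₀ over full span):
  θ_2 = -w₀(7L⁴-30L²x²+15x⁴)/(360LEI) = -(-14)·(7·16⁴-30·16²·4²+15·4⁴)/(360·16·100000) = 9289/1125000 rad
Load 3 — point force P=-14 kN at a=48/5 m (b=L-a=32/5):
  θ_3 = -Pb(L²-b²-3x²)/(6LEI)  [x≤a] = -(-14)·(32/5)·(16²-(32/5)²-3·4²)/(6·16·100000) = 609/390625 rad
Load 4 — point force P=-15 kN at a=16/3 m (b=L-a=32/3):
  θ_4 = -Pb(L²-b²-3x²)/(6LEI)  [x≤a] = -(-15)·(32/3)·(16²-(32/3)²-3·4²)/(6·16·100000) = 53/33750 rad
Superposition: θ = Σ θ_i = 1950719/84375000 rad ≈ 0.023120 rad

θ(4) = 1950719/84375000 rad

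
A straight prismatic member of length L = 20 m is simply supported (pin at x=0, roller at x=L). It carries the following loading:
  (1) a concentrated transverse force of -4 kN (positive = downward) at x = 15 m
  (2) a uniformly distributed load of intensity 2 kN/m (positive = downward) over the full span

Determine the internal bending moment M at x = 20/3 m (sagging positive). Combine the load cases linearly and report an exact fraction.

M(20/3) = 740/9 kN·m

Load 1 — point force P=-4 kN at a=15 m (b=L-a=5):
  M_1 = Pbx/L  [x≤a] = (-4)·5·(20/3)/20 = -20/3 kN·m
Load 2 — uniform load w=2 kN/m over full span:
  M_2 = wx(L-x)/2 = 2·(20/3)·(20-(20/3))/2 = 800/9 kN·m
Superposition: M = Σ M_i = 740/9 kN·m ≈ 82.222222 kN·m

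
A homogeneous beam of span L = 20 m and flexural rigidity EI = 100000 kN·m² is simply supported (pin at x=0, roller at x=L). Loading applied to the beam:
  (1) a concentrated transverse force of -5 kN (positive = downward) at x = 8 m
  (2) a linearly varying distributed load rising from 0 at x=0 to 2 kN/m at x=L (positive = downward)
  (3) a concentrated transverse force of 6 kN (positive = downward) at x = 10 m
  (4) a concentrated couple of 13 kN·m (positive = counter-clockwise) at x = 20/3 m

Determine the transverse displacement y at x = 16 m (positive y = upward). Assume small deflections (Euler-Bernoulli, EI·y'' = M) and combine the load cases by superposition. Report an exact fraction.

y(16) = -9374/703125 m

Load 1 — point force P=-5 kN at a=8 m (b=L-a=12):
  y_1 = -Pa(L-x)(2Lx-a²-x²)/(6LEI)  [x>a] = -(-5)·8·(20-16)·(2·20·16-8²-16²)/(6·20·100000) = 8/1875 m
Load 2 — triangular load w₀=2 kN/m (0→w₀ over full span):
  y_2 = -w₀x(7L⁴-10L²x²+3x⁴)/(360LEI) = -2·16·(7·20⁴-10·20²·16²+3·16⁴)/(360·20·100000) = -1016/78125 m
Load 3 — point force P=6 kN at a=10 m (b=L-a=10):
  y_3 = -Pa(L-x)(2Lx-a²-x²)/(6LEI)  [x>a] = -6·10·(20-16)·(2·20·16-10²-16²)/(6·20·100000) = -71/12500 m
Load 4 — applied couple M₀=13 kN·m at a=20/3 m (b=L-a=40/3):
  y_4 = (M₀x³/(6L)-M₀(x-a)²/2+C₁x)/EI  [x>a] with C₁=M₀(3b²-L²)/(6L)=130/9 = (13·16³/(6·20)-13·(16-(20/3))²/2+(130/9)·16)/100000 = 611/562500 m
Superposition: y = Σ y_i = -9374/703125 m ≈ -0.013332 m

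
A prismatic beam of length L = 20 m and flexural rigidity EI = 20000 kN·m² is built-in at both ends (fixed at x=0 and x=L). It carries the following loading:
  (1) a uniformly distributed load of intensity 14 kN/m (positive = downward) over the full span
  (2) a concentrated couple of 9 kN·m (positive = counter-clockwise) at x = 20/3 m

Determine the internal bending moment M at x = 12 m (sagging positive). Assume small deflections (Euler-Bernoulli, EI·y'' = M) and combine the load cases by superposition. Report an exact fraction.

Load 1 — uniform load w=14 kN/m over full span:
  M_1 = wLx/2 - wL²/12 - wx²/2 = 14·20·12/2 - 14·20²/12 - 14·12²/2 = 616/3 kN·m
Load 2 — applied couple M₀=9 kN·m at a=20/3 m (b=L-a=40/3):
  M_2 = R_Ax - M_A - M₀  [x>a] with R_A=3/5, M_A=0 = (3/5)·12 - 0 - 9 = -9/5 kN·m
Superposition: M = Σ M_i = 3053/15 kN·m ≈ 203.533333 kN·m

M(12) = 3053/15 kN·m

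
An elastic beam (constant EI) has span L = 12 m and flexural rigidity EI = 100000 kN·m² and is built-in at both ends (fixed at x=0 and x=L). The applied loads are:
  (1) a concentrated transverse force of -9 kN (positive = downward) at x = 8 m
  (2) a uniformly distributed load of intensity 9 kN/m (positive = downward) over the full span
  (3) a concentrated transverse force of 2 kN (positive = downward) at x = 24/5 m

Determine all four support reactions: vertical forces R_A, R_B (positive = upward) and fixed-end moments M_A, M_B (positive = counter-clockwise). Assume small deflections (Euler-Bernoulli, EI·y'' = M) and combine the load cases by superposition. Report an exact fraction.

Load 1 — point force P=-9 kN at a=8 m (b=L-a=4):
  R_A = Pb²(3a+b)/L³ = (-9)·4²·(3·8+4)/12³ = -7/3 kN
  M_A = Pab²/L² = (-9)·8·4²/12² = -8 kN·m
  R_B = Pa²(a+3b)/L³ = (-9)·8²·(8+3·4)/12³ = -20/3 kN
  M_B = -Pa²b/L² = -(-9)·8²·4/12² = 16 kN·m
Load 2 — uniform load w=9 kN/m over full span:
  R_A = wL/2 = 9·12/2 = 54 kN
  M_A = wL²/12 = 9·12²/12 = 108 kN·m
  R_B = wL/2 = 9·12/2 = 54 kN
  M_B = -wL²/12 = -9·12²/12 = -108 kN·m
Load 3 — point force P=2 kN at a=24/5 m (b=L-a=36/5):
  R_A = Pb²(3a+b)/L³ = 2·(36/5)²·(3·(24/5)+(36/5))/12³ = 162/125 kN
  M_A = Pab²/L² = 2·(24/5)·(36/5)²/12² = 432/125 kN·m
  R_B = Pa²(a+3b)/L³ = 2·(24/5)²·((24/5)+3·(36/5))/12³ = 88/125 kN
  M_B = -Pa²b/L² = -2·(24/5)²·(36/5)/12² = -288/125 kN·m
Superposition: R_A = 19861/375 kN, M_A = 12932/125 kN·m, R_B = 18014/375 kN, M_B = -11788/125 kN·m

R_A = 19861/375 kN, M_A = 12932/125 kN·m, R_B = 18014/375 kN, M_B = -11788/125 kN·m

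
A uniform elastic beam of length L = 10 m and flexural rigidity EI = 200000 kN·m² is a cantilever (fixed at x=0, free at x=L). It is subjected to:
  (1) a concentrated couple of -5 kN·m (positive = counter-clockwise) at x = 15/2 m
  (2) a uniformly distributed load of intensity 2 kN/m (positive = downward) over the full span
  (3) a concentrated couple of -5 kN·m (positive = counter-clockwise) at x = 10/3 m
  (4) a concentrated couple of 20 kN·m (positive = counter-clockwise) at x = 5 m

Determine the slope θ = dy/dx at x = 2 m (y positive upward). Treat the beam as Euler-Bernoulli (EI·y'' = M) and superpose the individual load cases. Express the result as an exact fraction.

Load 1 — applied couple M₀=-5 kN·m at a=15/2 m (b=L-a=5/2):
  θ_1 = M₀x/EI  [x≤a] = (-5)·2/200000 = -1/20000 rad
Load 2 — uniform load w=2 kN/m over full span:
  θ_2 = -wx(x²-3Lx+3L²)/(6EI) = -2·2·(2²-3·10·2+3·10²)/(6·200000) = -61/75000 rad
Load 3 — applied couple M₀=-5 kN·m at a=10/3 m (b=L-a=20/3):
  θ_3 = M₀x/EI  [x≤a] = (-5)·2/200000 = -1/20000 rad
Load 4 — applied couple M₀=20 kN·m at a=5 m (b=L-a=5):
  θ_4 = M₀x/EI  [x≤a] = 20·2/200000 = 1/5000 rad
Superposition: θ = Σ θ_i = -107/150000 rad ≈ -0.000713 rad

θ(2) = -107/150000 rad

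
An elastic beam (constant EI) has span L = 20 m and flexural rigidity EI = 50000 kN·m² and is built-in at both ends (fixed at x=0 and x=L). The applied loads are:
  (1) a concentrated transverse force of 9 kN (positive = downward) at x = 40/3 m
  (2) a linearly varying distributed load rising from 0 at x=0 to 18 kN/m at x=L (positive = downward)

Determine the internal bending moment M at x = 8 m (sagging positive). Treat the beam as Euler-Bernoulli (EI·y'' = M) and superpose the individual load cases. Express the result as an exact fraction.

Load 1 — point force P=9 kN at a=40/3 m (b=L-a=20/3):
  M_1 = Pb²(3a+b)x/L³ - Pab²/L²  [x≤a] = 9·(20/3)²·(3·(40/3)+(20/3))·8/20³ - 9·(40/3)·(20/3)²/20² = 16/3 kN·m
Load 2 — triangular load w₀=18 kN/m (0→w₀ over full span):
  M_2 = 3w₀Lx/20 - w₀L²/30 - w₀x³/(6L) = 3·18·20·8/20 - 18·20²/30 - 18·8³/(6·20) = 576/5 kN·m
Superposition: M = Σ M_i = 1808/15 kN·m ≈ 120.533333 kN·m

M(8) = 1808/15 kN·m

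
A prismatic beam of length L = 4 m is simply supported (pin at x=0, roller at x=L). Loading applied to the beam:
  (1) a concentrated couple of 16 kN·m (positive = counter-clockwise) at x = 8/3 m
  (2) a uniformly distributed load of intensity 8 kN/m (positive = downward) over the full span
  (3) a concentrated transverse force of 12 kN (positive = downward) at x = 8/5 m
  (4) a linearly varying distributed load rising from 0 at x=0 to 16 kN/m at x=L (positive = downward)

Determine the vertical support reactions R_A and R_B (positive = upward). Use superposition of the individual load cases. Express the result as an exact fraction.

R_A = 568/15 kN, R_B = 572/15 kN

Load 1 — applied couple M₀=16 kN·m at a=8/3 m (b=L-a=4/3):
  R_A = M₀/L = 16/4 = 4 kN
  R_B = -M₀/L = -16/4 = -4 kN
Load 2 — uniform load w=8 kN/m over full span:
  R_A = wL/2 = 8·4/2 = 16 kN
  R_B = wL/2 = 8·4/2 = 16 kN
Load 3 — point force P=12 kN at a=8/5 m (b=L-a=12/5):
  R_A = Pb/L = 12·(12/5)/4 = 36/5 kN
  R_B = Pa/L = 12·(8/5)/4 = 24/5 kN
Load 4 — triangular load w₀=16 kN/m (0→w₀ over full span):
  R_A = w₀L/6 = 16·4/6 = 32/3 kN
  R_B = w₀L/3 = 16·4/3 = 64/3 kN
Superposition: R_A = 568/15 kN, R_B = 572/15 kN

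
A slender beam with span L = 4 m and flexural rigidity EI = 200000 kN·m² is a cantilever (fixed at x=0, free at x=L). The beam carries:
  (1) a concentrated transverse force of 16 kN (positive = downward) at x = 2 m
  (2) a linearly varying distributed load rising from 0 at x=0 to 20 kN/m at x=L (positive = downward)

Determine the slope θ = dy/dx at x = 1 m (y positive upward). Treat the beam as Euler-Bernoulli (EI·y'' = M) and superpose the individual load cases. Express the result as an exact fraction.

Load 1 — point force P=16 kN at a=2 m (b=L-a=2):
  θ_1 = -Px(2a-x)/(2EI)  [x≤a] = -16·1·(2·2-1)/(2·200000) = -3/25000 rad
Load 2 — triangular load w₀=20 kN/m (0→w₀ over full span):
  θ_2 = (w₀Lx²/4-w₀L²x/3-w₀x⁴/(24L))/EI = (20·4·1²/4-20·4²·1/3-20·1⁴/(24·4))/200000 = -139/320000 rad
Superposition: θ = Σ θ_i = -887/1600000 rad ≈ -0.000554 rad

θ(1) = -887/1600000 rad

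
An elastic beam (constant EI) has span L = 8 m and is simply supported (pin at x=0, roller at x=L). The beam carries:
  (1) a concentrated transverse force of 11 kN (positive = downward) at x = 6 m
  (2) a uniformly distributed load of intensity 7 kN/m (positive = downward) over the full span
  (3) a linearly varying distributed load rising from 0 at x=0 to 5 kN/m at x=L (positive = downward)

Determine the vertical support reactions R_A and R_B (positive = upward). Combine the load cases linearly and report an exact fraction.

Load 1 — point force P=11 kN at a=6 m (b=L-a=2):
  R_A = Pb/L = 11·2/8 = 11/4 kN
  R_B = Pa/L = 11·6/8 = 33/4 kN
Load 2 — uniform load w=7 kN/m over full span:
  R_A = wL/2 = 7·8/2 = 28 kN
  R_B = wL/2 = 7·8/2 = 28 kN
Load 3 — triangular load w₀=5 kN/m (0→w₀ over full span):
  R_A = w₀L/6 = 5·8/6 = 20/3 kN
  R_B = w₀L/3 = 5·8/3 = 40/3 kN
Superposition: R_A = 449/12 kN, R_B = 595/12 kN

R_A = 449/12 kN, R_B = 595/12 kN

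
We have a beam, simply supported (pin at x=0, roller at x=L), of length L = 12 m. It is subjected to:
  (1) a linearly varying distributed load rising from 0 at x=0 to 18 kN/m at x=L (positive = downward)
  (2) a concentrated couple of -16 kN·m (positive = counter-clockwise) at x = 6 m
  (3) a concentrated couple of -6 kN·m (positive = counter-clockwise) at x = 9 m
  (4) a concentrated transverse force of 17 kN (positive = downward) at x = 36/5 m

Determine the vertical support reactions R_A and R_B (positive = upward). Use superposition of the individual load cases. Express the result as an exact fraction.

Load 1 — triangular load w₀=18 kN/m (0→w₀ over full span):
  R_A = w₀L/6 = 18·12/6 = 36 kN
  R_B = w₀L/3 = 18·12/3 = 72 kN
Load 2 — applied couple M₀=-16 kN·m at a=6 m (b=L-a=6):
  R_A = M₀/L = (-16)/12 = -4/3 kN
  R_B = -M₀/L = -(-16)/12 = 4/3 kN
Load 3 — applied couple M₀=-6 kN·m at a=9 m (b=L-a=3):
  R_A = M₀/L = (-6)/12 = -1/2 kN
  R_B = -M₀/L = -(-6)/12 = 1/2 kN
Load 4 — point force P=17 kN at a=36/5 m (b=L-a=24/5):
  R_A = Pb/L = 17·(24/5)/12 = 34/5 kN
  R_B = Pa/L = 17·(36/5)/12 = 51/5 kN
Superposition: R_A = 1229/30 kN, R_B = 2521/30 kN

R_A = 1229/30 kN, R_B = 2521/30 kN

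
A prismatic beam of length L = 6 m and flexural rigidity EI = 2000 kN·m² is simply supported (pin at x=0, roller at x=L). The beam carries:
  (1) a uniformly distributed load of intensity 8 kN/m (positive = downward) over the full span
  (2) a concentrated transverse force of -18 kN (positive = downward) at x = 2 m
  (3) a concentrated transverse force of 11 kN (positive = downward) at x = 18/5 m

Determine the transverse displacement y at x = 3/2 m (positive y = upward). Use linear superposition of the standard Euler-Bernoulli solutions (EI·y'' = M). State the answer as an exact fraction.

y(3/2) = -147453/4000000 m

Load 1 — uniform load w=8 kN/m over full span:
  y_1 = -wx(L³-2Lx²+x³)/(24EI) = -8·(3/2)·(6³-2·6·(3/2)²+(3/2)³)/(24·2000) = -1539/32000 m
Load 2 — point force P=-18 kN at a=2 m (b=L-a=4):
  y_2 = -Pbx(L²-b²-x²)/(6LEI)  [x≤a] = -(-18)·4·(3/2)·(6²-4²-(3/2)²)/(6·6·2000) = 213/8000 m
Load 3 — point force P=11 kN at a=18/5 m (b=L-a=12/5):
  y_3 = -Pbx(L²-b²-x²)/(6LEI)  [x≤a] = -11·(12/5)·(3/2)·(6²-(12/5)²-(3/2)²)/(6·6·2000) = -30789/2000000 m
Superposition: y = Σ y_i = -147453/4000000 m ≈ -0.036863 m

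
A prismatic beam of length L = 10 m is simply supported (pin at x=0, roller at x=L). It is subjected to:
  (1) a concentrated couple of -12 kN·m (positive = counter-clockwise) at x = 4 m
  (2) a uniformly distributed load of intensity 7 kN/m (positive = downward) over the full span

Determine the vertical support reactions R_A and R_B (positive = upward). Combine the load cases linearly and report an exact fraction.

Load 1 — applied couple M₀=-12 kN·m at a=4 m (b=L-a=6):
  R_A = M₀/L = (-12)/10 = -6/5 kN
  R_B = -M₀/L = -(-12)/10 = 6/5 kN
Load 2 — uniform load w=7 kN/m over full span:
  R_A = wL/2 = 7·10/2 = 35 kN
  R_B = wL/2 = 7·10/2 = 35 kN
Superposition: R_A = 169/5 kN, R_B = 181/5 kN

R_A = 169/5 kN, R_B = 181/5 kN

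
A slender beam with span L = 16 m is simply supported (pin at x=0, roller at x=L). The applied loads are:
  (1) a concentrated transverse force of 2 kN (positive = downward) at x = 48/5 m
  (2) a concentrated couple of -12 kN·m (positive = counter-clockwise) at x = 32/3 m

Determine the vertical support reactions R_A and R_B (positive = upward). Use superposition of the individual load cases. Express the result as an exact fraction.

Load 1 — point force P=2 kN at a=48/5 m (b=L-a=32/5):
  R_A = Pb/L = 2·(32/5)/16 = 4/5 kN
  R_B = Pa/L = 2·(48/5)/16 = 6/5 kN
Load 2 — applied couple M₀=-12 kN·m at a=32/3 m (b=L-a=16/3):
  R_A = M₀/L = (-12)/16 = -3/4 kN
  R_B = -M₀/L = -(-12)/16 = 3/4 kN
Superposition: R_A = 1/20 kN, R_B = 39/20 kN

R_A = 1/20 kN, R_B = 39/20 kN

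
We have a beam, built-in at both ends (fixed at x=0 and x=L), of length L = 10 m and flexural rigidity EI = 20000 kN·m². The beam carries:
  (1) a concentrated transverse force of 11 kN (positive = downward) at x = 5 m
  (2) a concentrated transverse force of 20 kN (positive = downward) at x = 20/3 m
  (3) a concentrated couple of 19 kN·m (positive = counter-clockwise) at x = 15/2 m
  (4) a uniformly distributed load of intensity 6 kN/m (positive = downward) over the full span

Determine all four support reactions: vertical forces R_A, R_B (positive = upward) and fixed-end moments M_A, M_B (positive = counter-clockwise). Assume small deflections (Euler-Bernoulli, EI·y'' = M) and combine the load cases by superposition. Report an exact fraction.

R_A = 92497/2160 kN, M_A = 36505/432 kN·m, R_B = 104063/2160 kN, M_B = -41879/432 kN·m

Load 1 — point force P=11 kN at a=5 m (b=L-a=5):
  R_A = Pb²(3a+b)/L³ = 11·5²·(3·5+5)/10³ = 11/2 kN
  M_A = Pab²/L² = 11·5·5²/10² = 55/4 kN·m
  R_B = Pa²(a+3b)/L³ = 11·5²·(5+3·5)/10³ = 11/2 kN
  M_B = -Pa²b/L² = -11·5²·5/10² = -55/4 kN·m
Load 2 — point force P=20 kN at a=20/3 m (b=L-a=10/3):
  R_A = Pb²(3a+b)/L³ = 20·(10/3)²·(3·(20/3)+(10/3))/10³ = 140/27 kN
  M_A = Pab²/L² = 20·(20/3)·(10/3)²/10² = 400/27 kN·m
  R_B = Pa²(a+3b)/L³ = 20·(20/3)²·((20/3)+3·(10/3))/10³ = 400/27 kN
  M_B = -Pa²b/L² = -20·(20/3)²·(10/3)/10² = -800/27 kN·m
Load 3 — applied couple M₀=19 kN·m at a=15/2 m (b=L-a=5/2):
  R_A = 6M₀ab/L³ = 6·19·(15/2)·(5/2)/10³ = 171/80 kN
  M_A = M₀b(2a-b)/L² = 19·(5/2)·(2·(15/2)-(5/2))/10² = 95/16 kN·m
  R_B = -6M₀ab/L³ = -6·19·(15/2)·(5/2)/10³ = -171/80 kN
  M_B = M₀a(2b-a)/L² = 19·(15/2)·(2·(5/2)-(15/2))/10² = -57/16 kN·m
Load 4 — uniform load w=6 kN/m over full span:
  R_A = wL/2 = 6·10/2 = 30 kN
  M_A = wL²/12 = 6·10²/12 = 50 kN·m
  R_B = wL/2 = 6·10/2 = 30 kN
  M_B = -wL²/12 = -6·10²/12 = -50 kN·m
Superposition: R_A = 92497/2160 kN, M_A = 36505/432 kN·m, R_B = 104063/2160 kN, M_B = -41879/432 kN·m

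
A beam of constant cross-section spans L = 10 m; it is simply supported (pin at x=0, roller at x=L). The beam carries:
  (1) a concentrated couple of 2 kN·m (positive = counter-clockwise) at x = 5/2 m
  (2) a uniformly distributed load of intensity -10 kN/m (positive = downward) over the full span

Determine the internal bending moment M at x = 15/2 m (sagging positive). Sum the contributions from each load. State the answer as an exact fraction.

Load 1 — applied couple M₀=2 kN·m at a=5/2 m (b=L-a=15/2):
  M_1 = M₀x/L - M₀  [x>a] = 2·(15/2)/10 - 2 = -1/2 kN·m
Load 2 — uniform load w=-10 kN/m over full span:
  M_2 = wx(L-x)/2 = (-10)·(15/2)·(10-(15/2))/2 = -375/4 kN·m
Superposition: M = Σ M_i = -377/4 kN·m ≈ -94.250000 kN·m

M(15/2) = -377/4 kN·m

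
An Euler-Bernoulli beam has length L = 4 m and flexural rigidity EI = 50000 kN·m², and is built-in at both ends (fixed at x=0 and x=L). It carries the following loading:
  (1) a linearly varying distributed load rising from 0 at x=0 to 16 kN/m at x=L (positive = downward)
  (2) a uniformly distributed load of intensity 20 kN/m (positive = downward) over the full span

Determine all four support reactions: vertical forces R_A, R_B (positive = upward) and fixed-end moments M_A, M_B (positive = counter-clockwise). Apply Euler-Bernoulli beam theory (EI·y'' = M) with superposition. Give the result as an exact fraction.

Load 1 — triangular load w₀=16 kN/m (0→w₀ over full span):
  R_A = 3w₀L/20 = 3·16·4/20 = 48/5 kN
  M_A = w₀L²/30 = 16·4²/30 = 128/15 kN·m
  R_B = 7w₀L/20 = 7·16·4/20 = 112/5 kN
  M_B = -w₀L²/20 = -16·4²/20 = -64/5 kN·m
Load 2 — uniform load w=20 kN/m over full span:
  R_A = wL/2 = 20·4/2 = 40 kN
  M_A = wL²/12 = 20·4²/12 = 80/3 kN·m
  R_B = wL/2 = 20·4/2 = 40 kN
  M_B = -wL²/12 = -20·4²/12 = -80/3 kN·m
Superposition: R_A = 248/5 kN, M_A = 176/5 kN·m, R_B = 312/5 kN, M_B = -592/15 kN·m

R_A = 248/5 kN, M_A = 176/5 kN·m, R_B = 312/5 kN, M_B = -592/15 kN·m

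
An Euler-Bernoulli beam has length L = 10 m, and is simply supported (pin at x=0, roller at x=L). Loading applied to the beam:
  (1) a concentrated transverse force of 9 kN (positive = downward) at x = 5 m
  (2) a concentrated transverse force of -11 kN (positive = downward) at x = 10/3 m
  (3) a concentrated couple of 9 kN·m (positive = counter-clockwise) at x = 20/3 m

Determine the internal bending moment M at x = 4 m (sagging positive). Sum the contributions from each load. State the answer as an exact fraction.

Load 1 — point force P=9 kN at a=5 m (b=L-a=5):
  M_1 = Pbx/L  [x≤a] = 9·5·4/10 = 18 kN·m
Load 2 — point force P=-11 kN at a=10/3 m (b=L-a=20/3):
  M_2 = Pa(L-x)/L  [x>a] = (-11)·(10/3)·(10-4)/10 = -22 kN·m
Load 3 — applied couple M₀=9 kN·m at a=20/3 m (b=L-a=10/3):
  M_3 = M₀x/L  [x≤a] = 9·4/10 = 18/5 kN·m
Superposition: M = Σ M_i = -2/5 kN·m ≈ -0.400000 kN·m

M(4) = -2/5 kN·m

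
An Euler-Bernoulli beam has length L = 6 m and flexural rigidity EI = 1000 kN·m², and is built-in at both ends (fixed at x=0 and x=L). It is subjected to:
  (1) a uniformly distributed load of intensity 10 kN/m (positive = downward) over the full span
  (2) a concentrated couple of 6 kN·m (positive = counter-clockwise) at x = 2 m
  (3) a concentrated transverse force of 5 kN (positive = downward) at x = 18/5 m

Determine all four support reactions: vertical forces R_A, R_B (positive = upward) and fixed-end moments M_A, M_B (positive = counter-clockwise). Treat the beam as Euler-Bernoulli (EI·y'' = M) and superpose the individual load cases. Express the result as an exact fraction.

Load 1 — uniform load w=10 kN/m over full span:
  R_A = wL/2 = 10·6/2 = 30 kN
  M_A = wL²/12 = 10·6²/12 = 30 kN·m
  R_B = wL/2 = 10·6/2 = 30 kN
  M_B = -wL²/12 = -10·6²/12 = -30 kN·m
Load 2 — applied couple M₀=6 kN·m at a=2 m (b=L-a=4):
  R_A = 6M₀ab/L³ = 6·6·2·4/6³ = 4/3 kN
  M_A = M₀b(2a-b)/L² = 6·4·(2·2-4)/6² = 0 kN·m
  R_B = -6M₀ab/L³ = -6·6·2·4/6³ = -4/3 kN
  M_B = M₀a(2b-a)/L² = 6·2·(2·4-2)/6² = 2 kN·m
Load 3 — point force P=5 kN at a=18/5 m (b=L-a=12/5):
  R_A = Pb²(3a+b)/L³ = 5·(12/5)²·(3·(18/5)+(12/5))/6³ = 44/25 kN
  M_A = Pab²/L² = 5·(18/5)·(12/5)²/6² = 72/25 kN·m
  R_B = Pa²(a+3b)/L³ = 5·(18/5)²·((18/5)+3·(12/5))/6³ = 81/25 kN
  M_B = -Pa²b/L² = -5·(18/5)²·(12/5)/6² = -108/25 kN·m
Superposition: R_A = 2482/75 kN, M_A = 822/25 kN·m, R_B = 2393/75 kN, M_B = -808/25 kN·m

R_A = 2482/75 kN, M_A = 822/25 kN·m, R_B = 2393/75 kN, M_B = -808/25 kN·m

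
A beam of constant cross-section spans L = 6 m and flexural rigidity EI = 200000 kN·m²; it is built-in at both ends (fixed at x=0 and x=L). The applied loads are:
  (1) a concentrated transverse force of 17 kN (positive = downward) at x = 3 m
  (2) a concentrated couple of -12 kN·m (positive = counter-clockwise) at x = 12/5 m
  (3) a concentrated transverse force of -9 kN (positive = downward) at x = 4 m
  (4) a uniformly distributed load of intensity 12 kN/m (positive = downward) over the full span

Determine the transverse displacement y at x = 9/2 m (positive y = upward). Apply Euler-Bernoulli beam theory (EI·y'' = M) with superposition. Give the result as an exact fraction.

Load 1 — point force P=17 kN at a=3 m (b=L-a=3):
  y_1 = -Pa²(L-x)²(3bL-(3b+a)(L-x))/(6L³EI)  [x>a] = -17·3²·(6-(9/2))²·(3·3·6-(3·3+3)·(6-(9/2)))/(6·6³·200000) = -153/3200000 m
Load 2 — applied couple M₀=-12 kN·m at a=12/5 m (b=L-a=18/5):
  y_2 = (R_Ax³/6 - M_Ax²/2 - M₀(x-a)²/2)/EI  [x>a] with R_A=-72/25, M_A=-36/25 = ((-72/25)·(9/2)³/6 - (-36/25)·(9/2)²/2 - (-12)·((9/2)-(12/5))²/2)/200000 = -27/2000000 m
Load 3 — point force P=-9 kN at a=4 m (b=L-a=2):
  y_3 = -Pa²(L-x)²(3bL-(3b+a)(L-x))/(6L³EI)  [x>a] = -(-9)·4²·(6-(9/2))²·(3·2·6-(3·2+4)·(6-(9/2)))/(6·6³·200000) = 21/800000 m
Load 4 — uniform load w=12 kN/m over full span:
  y_4 = -wx²(L-x)²/(24EI) = -12·(9/2)²·(6-(9/2))²/(24·200000) = -729/6400000 m
Superposition: y = Σ y_i = -4767/32000000 m ≈ -0.000149 m

y(9/2) = -4767/32000000 m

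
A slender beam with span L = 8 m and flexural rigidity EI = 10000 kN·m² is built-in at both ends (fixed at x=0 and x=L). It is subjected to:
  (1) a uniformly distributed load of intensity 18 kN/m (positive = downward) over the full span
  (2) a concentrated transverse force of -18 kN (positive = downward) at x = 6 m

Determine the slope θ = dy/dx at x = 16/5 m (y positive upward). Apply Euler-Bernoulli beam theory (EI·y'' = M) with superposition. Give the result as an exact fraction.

Load 1 — uniform load w=18 kN/m over full span:
  θ_1 = -wx(L-x)(L-2x)/(12EI) = -18·(16/5)·(8-(16/5))·(8-2·(16/5))/(12·10000) = -288/78125 rad
Load 2 — point force P=-18 kN at a=6 m (b=L-a=2):
  θ_2 = -Pb²x(2aL-(3a+b)x)/(2L³EI)  [x≤a] = -(-18)·2²·(16/5)·(2·6·8-(3·6+2)·(16/5))/(2·8³·10000) = 9/12500 rad
Superposition: θ = Σ θ_i = -927/312500 rad ≈ -0.002966 rad

θ(16/5) = -927/312500 rad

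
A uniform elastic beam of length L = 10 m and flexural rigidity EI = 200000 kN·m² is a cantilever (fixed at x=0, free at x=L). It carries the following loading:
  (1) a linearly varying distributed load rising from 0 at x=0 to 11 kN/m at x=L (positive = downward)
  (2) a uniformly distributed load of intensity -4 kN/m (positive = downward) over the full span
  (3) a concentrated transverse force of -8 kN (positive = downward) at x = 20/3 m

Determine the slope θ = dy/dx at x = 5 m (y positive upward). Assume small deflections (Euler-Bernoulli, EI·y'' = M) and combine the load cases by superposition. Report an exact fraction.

θ(5) = -163/76800 rad

Load 1 — triangular load w₀=11 kN/m (0→w₀ over full span):
  θ_1 = (w₀Lx²/4-w₀L²x/3-w₀x⁴/(24L))/EI = (11·10·5²/4-11·10²·5/3-11·5⁴/(24·10))/200000 = -451/76800 rad
Load 2 — uniform load w=-4 kN/m over full span:
  θ_2 = -wx(x²-3Lx+3L²)/(6EI) = -(-4)·5·(5²-3·10·5+3·10²)/(6·200000) = 7/2400 rad
Load 3 — point force P=-8 kN at a=20/3 m (b=L-a=10/3):
  θ_3 = -Px(2a-x)/(2EI)  [x≤a] = -(-8)·5·(2·(20/3)-5)/(2·200000) = 1/1200 rad
Superposition: θ = Σ θ_i = -163/76800 rad ≈ -0.002122 rad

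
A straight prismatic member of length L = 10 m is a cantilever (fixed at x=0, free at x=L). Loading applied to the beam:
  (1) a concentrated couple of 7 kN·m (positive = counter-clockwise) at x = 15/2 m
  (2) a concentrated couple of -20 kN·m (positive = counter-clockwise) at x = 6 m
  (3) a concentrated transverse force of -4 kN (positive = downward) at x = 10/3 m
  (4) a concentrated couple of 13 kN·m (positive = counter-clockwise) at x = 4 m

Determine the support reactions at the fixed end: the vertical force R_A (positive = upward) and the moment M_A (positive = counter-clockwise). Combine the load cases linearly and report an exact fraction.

R_A = -4 kN, M_A = -40/3 kN·m

Load 1 — applied couple M₀=7 kN·m at a=15/2 m (b=L-a=5/2):
  R_A = 0 kN
  M_A = -M₀ = -7 kN·m
Load 2 — applied couple M₀=-20 kN·m at a=6 m (b=L-a=4):
  R_A = 0 kN
  M_A = -M₀ = -(-20) = 20 kN·m
Load 3 — point force P=-4 kN at a=10/3 m (b=L-a=20/3):
  R_A = P = (-4) = -4 kN
  M_A = Pa = (-4)·(10/3) = -40/3 kN·m
Load 4 — applied couple M₀=13 kN·m at a=4 m (b=L-a=6):
  R_A = 0 kN
  M_A = -M₀ = -13 kN·m
Superposition: R_A = -4 kN, M_A = -40/3 kN·m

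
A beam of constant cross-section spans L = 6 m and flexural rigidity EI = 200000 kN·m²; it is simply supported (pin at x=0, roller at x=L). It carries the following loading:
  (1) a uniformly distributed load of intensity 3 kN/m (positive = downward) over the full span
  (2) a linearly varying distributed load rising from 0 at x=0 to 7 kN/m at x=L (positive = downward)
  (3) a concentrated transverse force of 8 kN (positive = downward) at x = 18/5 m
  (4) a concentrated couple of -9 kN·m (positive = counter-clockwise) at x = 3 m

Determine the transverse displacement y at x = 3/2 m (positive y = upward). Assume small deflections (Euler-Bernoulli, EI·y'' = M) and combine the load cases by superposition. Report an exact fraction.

y(3/2) = -6154713/12800000000 m

Load 1 — uniform load w=3 kN/m over full span:
  y_1 = -wx(L³-2Lx²+x³)/(24EI) = -3·(3/2)·(6³-2·6·(3/2)²+(3/2)³)/(24·200000) = -4617/25600000 m
Load 2 — triangular load w₀=7 kN/m (0→w₀ over full span):
  y_2 = -w₀x(7L⁴-10L²x²+3x⁴)/(360LEI) = -7·(3/2)·(7·6⁴-10·6²·(3/2)²+3·(3/2)⁴)/(360·6·200000) = -20601/102400000 m
Load 3 — point force P=8 kN at a=18/5 m (b=L-a=12/5):
  y_3 = -Pbx(L²-b²-x²)/(6LEI)  [x≤a] = -8·(12/5)·(3/2)·(6²-(12/5)²-(3/2)²)/(6·6·200000) = -2799/25000000 m
Load 4 — applied couple M₀=-9 kN·m at a=3 m (b=L-a=3):
  y_4 = (M₀x³/(6L)+C₁x)/EI  [x≤a] with C₁=M₀(3b²-L²)/(6L)=9/4 = ((-9)·(3/2)³/(6·6)+(9/4)·(3/2))/200000 = 81/6400000 m
Superposition: y = Σ y_i = -6154713/12800000000 m ≈ -0.000481 m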